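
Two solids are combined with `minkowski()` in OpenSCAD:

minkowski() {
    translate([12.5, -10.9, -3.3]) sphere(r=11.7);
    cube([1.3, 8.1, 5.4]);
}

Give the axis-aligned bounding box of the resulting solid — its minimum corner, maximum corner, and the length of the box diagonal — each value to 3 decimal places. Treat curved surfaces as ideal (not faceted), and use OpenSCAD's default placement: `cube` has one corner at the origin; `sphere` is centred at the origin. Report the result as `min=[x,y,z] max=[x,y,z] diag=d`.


A = translate([12.5, -10.9, -3.3]) sphere(r=11.7) → bbox [0.8,-22.6,-15] .. [24.2,0.8,8.4]
B = cube([1.3, 8.1, 5.4]) → bbox [0,0,0] .. [1.3,8.1,5.4]
lo = A.lo+B.lo = [0.8+0, -22.6+0, -15+0] = [0.800,-22.600,-15.000]
hi = A.hi+B.hi = [24.2+1.3, 0.8+8.1, 8.4+5.4] = [25.500,8.900,13.800]
diag = √(24.7²+31.5²+28.8²) = √2431.78 = 49.313

min=[0.800,-22.600,-15.000] max=[25.500,8.900,13.800] diag=49.313


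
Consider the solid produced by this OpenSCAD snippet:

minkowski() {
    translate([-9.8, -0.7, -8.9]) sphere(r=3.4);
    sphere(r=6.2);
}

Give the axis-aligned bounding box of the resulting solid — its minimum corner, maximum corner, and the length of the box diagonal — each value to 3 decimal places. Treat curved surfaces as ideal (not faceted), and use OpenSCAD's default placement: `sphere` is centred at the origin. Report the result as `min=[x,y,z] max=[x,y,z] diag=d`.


min=[-19.400,-10.300,-18.500] max=[-0.200,8.900,0.700] diag=33.255

A = translate([-9.8, -0.7, -8.9]) sphere(r=3.4) → bbox [-13.2,-4.1,-12.3] .. [-6.4,2.7,-5.5]
B = sphere(r=6.2) → bbox [-6.2,-6.2,-6.2] .. [6.2,6.2,6.2]
lo = A.lo+B.lo = [-13.2-6.2, -4.1-6.2, -12.3-6.2] = [-19.400,-10.300,-18.500]
hi = A.hi+B.hi = [-6.4+6.2, 2.7+6.2, -5.5+6.2] = [-0.200,8.900,0.700]
diag = √(19.2²+19.2²+19.2²) = √1105.92 = 33.255


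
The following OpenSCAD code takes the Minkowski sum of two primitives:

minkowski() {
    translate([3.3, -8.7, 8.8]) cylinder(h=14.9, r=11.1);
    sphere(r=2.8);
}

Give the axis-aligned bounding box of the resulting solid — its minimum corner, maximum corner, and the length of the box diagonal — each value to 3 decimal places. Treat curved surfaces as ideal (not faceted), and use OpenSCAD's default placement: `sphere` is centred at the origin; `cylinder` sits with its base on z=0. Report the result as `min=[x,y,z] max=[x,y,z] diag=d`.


A = translate([3.3, -8.7, 8.8]) cylinder(h=14.9, r=11.1) → bbox [-7.8,-19.8,8.8] .. [14.4,2.4,23.7]
B = sphere(r=2.8) → bbox [-2.8,-2.8,-2.8] .. [2.8,2.8,2.8]
lo = A.lo+B.lo = [-7.8-2.8, -19.8-2.8, 8.8-2.8] = [-10.600,-22.600,6.000]
hi = A.hi+B.hi = [14.4+2.8, 2.4+2.8, 23.7+2.8] = [17.200,5.200,26.500]
diag = √(27.8²+27.8²+20.5²) = √1965.93 = 44.339

min=[-10.600,-22.600,6.000] max=[17.200,5.200,26.500] diag=44.339


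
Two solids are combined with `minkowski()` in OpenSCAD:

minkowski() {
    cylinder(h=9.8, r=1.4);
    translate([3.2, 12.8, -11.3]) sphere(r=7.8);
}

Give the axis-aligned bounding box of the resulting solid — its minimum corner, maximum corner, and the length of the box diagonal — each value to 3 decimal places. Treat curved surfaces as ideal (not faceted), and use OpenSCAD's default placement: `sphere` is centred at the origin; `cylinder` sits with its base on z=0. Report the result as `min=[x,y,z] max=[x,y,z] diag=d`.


min=[-6.000,3.600,-19.100] max=[12.400,22.000,6.300] diag=36.363

A = translate([3.2, 12.8, -11.3]) sphere(r=7.8) → bbox [-4.6,5,-19.1] .. [11,20.6,-3.5]
B = cylinder(h=9.8, r=1.4) → bbox [-1.4,-1.4,0] .. [1.4,1.4,9.8]
lo = A.lo+B.lo = [-4.6-1.4, 5-1.4, -19.1+0] = [-6.000,3.600,-19.100]
hi = A.hi+B.hi = [11+1.4, 20.6+1.4, -3.5+9.8] = [12.400,22.000,6.300]
diag = √(18.4²+18.4²+25.4²) = √1322.28 = 36.363


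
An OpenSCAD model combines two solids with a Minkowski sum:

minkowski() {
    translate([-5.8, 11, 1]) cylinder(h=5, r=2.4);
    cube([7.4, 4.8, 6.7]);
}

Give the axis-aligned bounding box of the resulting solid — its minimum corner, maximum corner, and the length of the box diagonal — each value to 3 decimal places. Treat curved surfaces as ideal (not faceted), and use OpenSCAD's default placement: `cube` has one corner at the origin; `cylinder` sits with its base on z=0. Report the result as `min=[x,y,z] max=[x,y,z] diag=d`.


A = translate([-5.8, 11, 1]) cylinder(h=5, r=2.4) → bbox [-8.2,8.6,1] .. [-3.4,13.4,6]
B = cube([7.4, 4.8, 6.7]) → bbox [0,0,0] .. [7.4,4.8,6.7]
lo = A.lo+B.lo = [-8.2+0, 8.6+0, 1+0] = [-8.200,8.600,1.000]
hi = A.hi+B.hi = [-3.4+7.4, 13.4+4.8, 6+6.7] = [4.000,18.200,12.700]
diag = √(12.2²+9.6²+11.7²) = √377.89 = 19.439

min=[-8.200,8.600,1.000] max=[4.000,18.200,12.700] diag=19.439


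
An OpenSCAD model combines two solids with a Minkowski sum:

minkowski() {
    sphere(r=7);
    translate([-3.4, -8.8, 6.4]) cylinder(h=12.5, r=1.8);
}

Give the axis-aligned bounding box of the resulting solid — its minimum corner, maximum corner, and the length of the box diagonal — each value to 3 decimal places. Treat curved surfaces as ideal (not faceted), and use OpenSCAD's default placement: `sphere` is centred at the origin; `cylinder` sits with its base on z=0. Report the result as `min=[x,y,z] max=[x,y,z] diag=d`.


min=[-12.200,-17.600,-0.600] max=[5.400,0.000,25.900] diag=36.356

A = translate([-3.4, -8.8, 6.4]) cylinder(h=12.5, r=1.8) → bbox [-5.2,-10.6,6.4] .. [-1.6,-7,18.9]
B = sphere(r=7) → bbox [-7,-7,-7] .. [7,7,7]
lo = A.lo+B.lo = [-5.2-7, -10.6-7, 6.4-7] = [-12.200,-17.600,-0.600]
hi = A.hi+B.hi = [-1.6+7, -7+7, 18.9+7] = [5.400,0.000,25.900]
diag = √(17.6²+17.6²+26.5²) = √1321.77 = 36.356


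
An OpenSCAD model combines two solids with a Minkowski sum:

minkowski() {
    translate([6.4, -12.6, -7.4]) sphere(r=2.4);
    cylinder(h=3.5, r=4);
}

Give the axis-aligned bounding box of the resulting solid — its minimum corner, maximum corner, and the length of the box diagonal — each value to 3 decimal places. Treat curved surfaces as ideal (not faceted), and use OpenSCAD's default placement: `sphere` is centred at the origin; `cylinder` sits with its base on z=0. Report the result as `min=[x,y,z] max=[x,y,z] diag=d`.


min=[0.000,-19.000,-9.800] max=[12.800,-6.200,-1.500] diag=19.914

A = translate([6.4, -12.6, -7.4]) sphere(r=2.4) → bbox [4,-15,-9.8] .. [8.8,-10.2,-5]
B = cylinder(h=3.5, r=4) → bbox [-4,-4,0] .. [4,4,3.5]
lo = A.lo+B.lo = [4-4, -15-4, -9.8+0] = [0.000,-19.000,-9.800]
hi = A.hi+B.hi = [8.8+4, -10.2+4, -5+3.5] = [12.800,-6.200,-1.500]
diag = √(12.8²+12.8²+8.3²) = √396.57 = 19.914


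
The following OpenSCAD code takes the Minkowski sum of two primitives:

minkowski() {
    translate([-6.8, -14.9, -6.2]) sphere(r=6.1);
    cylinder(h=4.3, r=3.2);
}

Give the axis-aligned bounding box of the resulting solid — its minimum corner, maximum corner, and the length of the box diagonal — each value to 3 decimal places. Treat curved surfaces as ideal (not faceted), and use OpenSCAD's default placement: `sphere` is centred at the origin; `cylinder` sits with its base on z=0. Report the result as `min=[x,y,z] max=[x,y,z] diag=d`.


min=[-16.100,-24.200,-12.300] max=[2.500,-5.600,4.200] diag=31.051

A = translate([-6.8, -14.9, -6.2]) sphere(r=6.1) → bbox [-12.9,-21,-12.3] .. [-0.7,-8.8,-0.1]
B = cylinder(h=4.3, r=3.2) → bbox [-3.2,-3.2,0] .. [3.2,3.2,4.3]
lo = A.lo+B.lo = [-12.9-3.2, -21-3.2, -12.3+0] = [-16.100,-24.200,-12.300]
hi = A.hi+B.hi = [-0.7+3.2, -8.8+3.2, -0.1+4.3] = [2.500,-5.600,4.200]
diag = √(18.6²+18.6²+16.5²) = √964.17 = 31.051


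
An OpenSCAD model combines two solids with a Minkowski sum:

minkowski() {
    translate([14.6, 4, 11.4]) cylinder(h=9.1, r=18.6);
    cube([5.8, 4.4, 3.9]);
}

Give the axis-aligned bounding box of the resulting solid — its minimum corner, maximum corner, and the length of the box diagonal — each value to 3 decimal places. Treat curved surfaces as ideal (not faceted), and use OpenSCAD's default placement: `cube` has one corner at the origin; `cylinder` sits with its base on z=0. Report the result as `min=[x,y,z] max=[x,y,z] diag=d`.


min=[-4.000,-14.600,11.400] max=[39.000,27.000,24.400] diag=61.225

A = translate([14.6, 4, 11.4]) cylinder(h=9.1, r=18.6) → bbox [-4,-14.6,11.4] .. [33.2,22.6,20.5]
B = cube([5.8, 4.4, 3.9]) → bbox [0,0,0] .. [5.8,4.4,3.9]
lo = A.lo+B.lo = [-4+0, -14.6+0, 11.4+0] = [-4.000,-14.600,11.400]
hi = A.hi+B.hi = [33.2+5.8, 22.6+4.4, 20.5+3.9] = [39.000,27.000,24.400]
diag = √(43²+41.6²+13²) = √3748.56 = 61.225


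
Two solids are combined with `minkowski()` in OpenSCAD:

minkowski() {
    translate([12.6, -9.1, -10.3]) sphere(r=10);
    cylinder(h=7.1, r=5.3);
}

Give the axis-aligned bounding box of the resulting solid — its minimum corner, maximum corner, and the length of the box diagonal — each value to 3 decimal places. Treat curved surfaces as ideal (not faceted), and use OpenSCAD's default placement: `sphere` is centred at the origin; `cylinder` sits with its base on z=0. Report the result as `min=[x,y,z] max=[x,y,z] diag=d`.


A = translate([12.6, -9.1, -10.3]) sphere(r=10) → bbox [2.6,-19.1,-20.3] .. [22.6,0.9,-0.3]
B = cylinder(h=7.1, r=5.3) → bbox [-5.3,-5.3,0] .. [5.3,5.3,7.1]
lo = A.lo+B.lo = [2.6-5.3, -19.1-5.3, -20.3+0] = [-2.700,-24.400,-20.300]
hi = A.hi+B.hi = [22.6+5.3, 0.9+5.3, -0.3+7.1] = [27.900,6.200,6.800]
diag = √(30.6²+30.6²+27.1²) = √2607.13 = 51.060

min=[-2.700,-24.400,-20.300] max=[27.900,6.200,6.800] diag=51.060


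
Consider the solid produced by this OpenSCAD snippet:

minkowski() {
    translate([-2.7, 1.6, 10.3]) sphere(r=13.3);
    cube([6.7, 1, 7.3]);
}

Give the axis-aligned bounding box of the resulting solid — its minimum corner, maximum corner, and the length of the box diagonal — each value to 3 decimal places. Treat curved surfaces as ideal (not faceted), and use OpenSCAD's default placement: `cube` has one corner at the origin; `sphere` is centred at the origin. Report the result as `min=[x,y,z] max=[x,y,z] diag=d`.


min=[-16.000,-11.700,-3.000] max=[17.300,15.900,30.900] diag=54.953

A = translate([-2.7, 1.6, 10.3]) sphere(r=13.3) → bbox [-16,-11.7,-3] .. [10.6,14.9,23.6]
B = cube([6.7, 1, 7.3]) → bbox [0,0,0] .. [6.7,1,7.3]
lo = A.lo+B.lo = [-16+0, -11.7+0, -3+0] = [-16.000,-11.700,-3.000]
hi = A.hi+B.hi = [10.6+6.7, 14.9+1, 23.6+7.3] = [17.300,15.900,30.900]
diag = √(33.3²+27.6²+33.9²) = √3019.86 = 54.953


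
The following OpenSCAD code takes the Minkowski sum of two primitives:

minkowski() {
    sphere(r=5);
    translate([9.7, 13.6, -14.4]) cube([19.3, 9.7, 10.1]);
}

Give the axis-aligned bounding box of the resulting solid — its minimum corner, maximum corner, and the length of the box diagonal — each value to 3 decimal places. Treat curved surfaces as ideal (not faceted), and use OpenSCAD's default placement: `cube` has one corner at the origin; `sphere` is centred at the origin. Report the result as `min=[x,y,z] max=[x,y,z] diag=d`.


A = translate([9.7, 13.6, -14.4]) cube([19.3, 9.7, 10.1]) → bbox [9.7,13.6,-14.4] .. [29,23.3,-4.3]
B = sphere(r=5) → bbox [-5,-5,-5] .. [5,5,5]
lo = A.lo+B.lo = [9.7-5, 13.6-5, -14.4-5] = [4.700,8.600,-19.400]
hi = A.hi+B.hi = [29+5, 23.3+5, -4.3+5] = [34.000,28.300,0.700]
diag = √(29.3²+19.7²+20.1²) = √1650.59 = 40.627

min=[4.700,8.600,-19.400] max=[34.000,28.300,0.700] diag=40.627


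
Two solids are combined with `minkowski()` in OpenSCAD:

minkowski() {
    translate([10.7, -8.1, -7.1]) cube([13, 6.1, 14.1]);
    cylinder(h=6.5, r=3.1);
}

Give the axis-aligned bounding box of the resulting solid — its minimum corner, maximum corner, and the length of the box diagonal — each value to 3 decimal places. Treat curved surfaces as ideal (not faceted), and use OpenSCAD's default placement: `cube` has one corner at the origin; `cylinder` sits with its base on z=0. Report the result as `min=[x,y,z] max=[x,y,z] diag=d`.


min=[7.600,-11.200,-7.100] max=[26.800,1.100,13.500] diag=30.729

A = translate([10.7, -8.1, -7.1]) cube([13, 6.1, 14.1]) → bbox [10.7,-8.1,-7.1] .. [23.7,-2,7]
B = cylinder(h=6.5, r=3.1) → bbox [-3.1,-3.1,0] .. [3.1,3.1,6.5]
lo = A.lo+B.lo = [10.7-3.1, -8.1-3.1, -7.1+0] = [7.600,-11.200,-7.100]
hi = A.hi+B.hi = [23.7+3.1, -2+3.1, 7+6.5] = [26.800,1.100,13.500]
diag = √(19.2²+12.3²+20.6²) = √944.29 = 30.729


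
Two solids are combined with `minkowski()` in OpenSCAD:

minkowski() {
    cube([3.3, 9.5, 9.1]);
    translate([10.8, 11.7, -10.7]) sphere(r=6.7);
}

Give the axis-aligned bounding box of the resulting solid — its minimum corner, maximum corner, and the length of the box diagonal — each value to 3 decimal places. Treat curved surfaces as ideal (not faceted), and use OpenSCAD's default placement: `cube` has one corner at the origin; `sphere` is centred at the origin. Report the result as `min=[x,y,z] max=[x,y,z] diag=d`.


min=[4.100,5.000,-17.400] max=[20.800,27.900,5.100] diag=36.188

A = translate([10.8, 11.7, -10.7]) sphere(r=6.7) → bbox [4.1,5,-17.4] .. [17.5,18.4,-4]
B = cube([3.3, 9.5, 9.1]) → bbox [0,0,0] .. [3.3,9.5,9.1]
lo = A.lo+B.lo = [4.1+0, 5+0, -17.4+0] = [4.100,5.000,-17.400]
hi = A.hi+B.hi = [17.5+3.3, 18.4+9.5, -4+9.1] = [20.800,27.900,5.100]
diag = √(16.7²+22.9²+22.5²) = √1309.55 = 36.188


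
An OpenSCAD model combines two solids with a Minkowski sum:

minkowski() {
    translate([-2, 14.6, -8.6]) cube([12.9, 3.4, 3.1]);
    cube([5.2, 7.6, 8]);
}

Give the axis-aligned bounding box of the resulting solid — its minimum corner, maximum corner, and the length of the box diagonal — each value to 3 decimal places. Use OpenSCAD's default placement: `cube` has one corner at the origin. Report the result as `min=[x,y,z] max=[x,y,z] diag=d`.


min=[-2.000,14.600,-8.600] max=[16.100,25.600,2.500] diag=23.913

A = translate([-2, 14.6, -8.6]) cube([12.9, 3.4, 3.1]) → bbox [-2,14.6,-8.6] .. [10.9,18,-5.5]
B = cube([5.2, 7.6, 8]) → bbox [0,0,0] .. [5.2,7.6,8]
lo = A.lo+B.lo = [-2+0, 14.6+0, -8.6+0] = [-2.000,14.600,-8.600]
hi = A.hi+B.hi = [10.9+5.2, 18+7.6, -5.5+8] = [16.100,25.600,2.500]
diag = √(18.1²+11²+11.1²) = √571.82 = 23.913


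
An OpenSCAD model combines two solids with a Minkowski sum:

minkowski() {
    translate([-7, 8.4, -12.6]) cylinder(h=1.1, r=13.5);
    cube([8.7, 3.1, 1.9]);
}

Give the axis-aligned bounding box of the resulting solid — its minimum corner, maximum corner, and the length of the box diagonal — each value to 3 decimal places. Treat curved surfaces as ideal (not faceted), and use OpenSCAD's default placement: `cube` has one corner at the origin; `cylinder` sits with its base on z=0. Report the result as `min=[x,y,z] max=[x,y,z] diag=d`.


A = translate([-7, 8.4, -12.6]) cylinder(h=1.1, r=13.5) → bbox [-20.5,-5.1,-12.6] .. [6.5,21.9,-11.5]
B = cube([8.7, 3.1, 1.9]) → bbox [0,0,0] .. [8.7,3.1,1.9]
lo = A.lo+B.lo = [-20.5+0, -5.1+0, -12.6+0] = [-20.500,-5.100,-12.600]
hi = A.hi+B.hi = [6.5+8.7, 21.9+3.1, -11.5+1.9] = [15.200,25.000,-9.600]
diag = √(35.7²+30.1²+3²) = √2189.5 = 46.792

min=[-20.500,-5.100,-12.600] max=[15.200,25.000,-9.600] diag=46.792


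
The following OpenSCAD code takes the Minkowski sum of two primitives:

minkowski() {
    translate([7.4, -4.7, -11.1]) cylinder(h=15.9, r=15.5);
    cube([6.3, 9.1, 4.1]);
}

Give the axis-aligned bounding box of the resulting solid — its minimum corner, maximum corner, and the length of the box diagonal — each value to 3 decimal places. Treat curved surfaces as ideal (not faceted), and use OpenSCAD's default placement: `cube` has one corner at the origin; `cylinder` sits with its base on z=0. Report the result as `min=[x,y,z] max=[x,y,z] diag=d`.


A = translate([7.4, -4.7, -11.1]) cylinder(h=15.9, r=15.5) → bbox [-8.1,-20.2,-11.1] .. [22.9,10.8,4.8]
B = cube([6.3, 9.1, 4.1]) → bbox [0,0,0] .. [6.3,9.1,4.1]
lo = A.lo+B.lo = [-8.1+0, -20.2+0, -11.1+0] = [-8.100,-20.200,-11.100]
hi = A.hi+B.hi = [22.9+6.3, 10.8+9.1, 4.8+4.1] = [29.200,19.900,8.900]
diag = √(37.3²+40.1²+20²) = √3399.3 = 58.304

min=[-8.100,-20.200,-11.100] max=[29.200,19.900,8.900] diag=58.304


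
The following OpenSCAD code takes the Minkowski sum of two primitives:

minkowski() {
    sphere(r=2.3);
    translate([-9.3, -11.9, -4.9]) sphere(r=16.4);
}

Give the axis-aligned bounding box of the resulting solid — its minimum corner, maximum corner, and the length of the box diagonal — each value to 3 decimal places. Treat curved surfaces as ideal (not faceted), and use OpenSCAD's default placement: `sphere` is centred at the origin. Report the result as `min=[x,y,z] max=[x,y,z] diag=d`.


A = translate([-9.3, -11.9, -4.9]) sphere(r=16.4) → bbox [-25.7,-28.3,-21.3] .. [7.1,4.5,11.5]
B = sphere(r=2.3) → bbox [-2.3,-2.3,-2.3] .. [2.3,2.3,2.3]
lo = A.lo+B.lo = [-25.7-2.3, -28.3-2.3, -21.3-2.3] = [-28.000,-30.600,-23.600]
hi = A.hi+B.hi = [7.1+2.3, 4.5+2.3, 11.5+2.3] = [9.400,6.800,13.800]
diag = √(37.4²+37.4²+37.4²) = √4196.28 = 64.779

min=[-28.000,-30.600,-23.600] max=[9.400,6.800,13.800] diag=64.779


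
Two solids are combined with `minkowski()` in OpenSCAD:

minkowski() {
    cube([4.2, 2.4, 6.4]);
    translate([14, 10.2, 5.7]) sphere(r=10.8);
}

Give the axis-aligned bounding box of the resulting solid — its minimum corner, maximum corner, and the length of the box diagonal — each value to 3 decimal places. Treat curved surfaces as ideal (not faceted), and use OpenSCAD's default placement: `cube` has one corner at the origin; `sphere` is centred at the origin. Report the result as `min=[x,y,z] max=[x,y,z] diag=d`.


A = translate([14, 10.2, 5.7]) sphere(r=10.8) → bbox [3.2,-0.6,-5.1] .. [24.8,21,16.5]
B = cube([4.2, 2.4, 6.4]) → bbox [0,0,0] .. [4.2,2.4,6.4]
lo = A.lo+B.lo = [3.2+0, -0.6+0, -5.1+0] = [3.200,-0.600,-5.100]
hi = A.hi+B.hi = [24.8+4.2, 21+2.4, 16.5+6.4] = [29.000,23.400,22.900]
diag = √(25.8²+24²+28²) = √2025.64 = 45.007

min=[3.200,-0.600,-5.100] max=[29.000,23.400,22.900] diag=45.007


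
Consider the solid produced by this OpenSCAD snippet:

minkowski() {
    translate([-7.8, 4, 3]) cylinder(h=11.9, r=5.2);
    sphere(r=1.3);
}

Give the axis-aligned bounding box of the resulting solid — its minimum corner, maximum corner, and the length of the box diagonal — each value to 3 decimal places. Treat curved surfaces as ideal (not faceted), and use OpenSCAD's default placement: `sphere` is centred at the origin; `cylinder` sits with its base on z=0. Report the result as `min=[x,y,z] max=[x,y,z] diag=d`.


A = translate([-7.8, 4, 3]) cylinder(h=11.9, r=5.2) → bbox [-13,-1.2,3] .. [-2.6,9.2,14.9]
B = sphere(r=1.3) → bbox [-1.3,-1.3,-1.3] .. [1.3,1.3,1.3]
lo = A.lo+B.lo = [-13-1.3, -1.2-1.3, 3-1.3] = [-14.300,-2.500,1.700]
hi = A.hi+B.hi = [-2.6+1.3, 9.2+1.3, 14.9+1.3] = [-1.300,10.500,16.200]
diag = √(13²+13²+14.5²) = √548.25 = 23.415

min=[-14.300,-2.500,1.700] max=[-1.300,10.500,16.200] diag=23.415


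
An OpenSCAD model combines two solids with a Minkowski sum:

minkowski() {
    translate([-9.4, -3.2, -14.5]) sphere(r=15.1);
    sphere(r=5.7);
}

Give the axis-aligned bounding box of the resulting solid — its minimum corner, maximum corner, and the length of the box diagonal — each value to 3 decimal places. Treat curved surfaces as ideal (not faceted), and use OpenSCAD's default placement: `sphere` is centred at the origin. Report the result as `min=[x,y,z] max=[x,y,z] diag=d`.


min=[-30.200,-24.000,-35.300] max=[11.400,17.600,6.300] diag=72.053

A = translate([-9.4, -3.2, -14.5]) sphere(r=15.1) → bbox [-24.5,-18.3,-29.6] .. [5.7,11.9,0.6]
B = sphere(r=5.7) → bbox [-5.7,-5.7,-5.7] .. [5.7,5.7,5.7]
lo = A.lo+B.lo = [-24.5-5.7, -18.3-5.7, -29.6-5.7] = [-30.200,-24.000,-35.300]
hi = A.hi+B.hi = [5.7+5.7, 11.9+5.7, 0.6+5.7] = [11.400,17.600,6.300]
diag = √(41.6²+41.6²+41.6²) = √5191.68 = 72.053


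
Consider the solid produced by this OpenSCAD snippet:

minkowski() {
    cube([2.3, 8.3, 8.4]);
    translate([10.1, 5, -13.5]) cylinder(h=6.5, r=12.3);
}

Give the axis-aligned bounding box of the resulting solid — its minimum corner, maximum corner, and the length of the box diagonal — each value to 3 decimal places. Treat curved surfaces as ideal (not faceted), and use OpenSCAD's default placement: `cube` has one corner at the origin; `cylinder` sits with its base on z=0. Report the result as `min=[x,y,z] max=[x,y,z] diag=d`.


min=[-2.200,-7.300,-13.500] max=[24.700,25.600,1.400] diag=45.034

A = translate([10.1, 5, -13.5]) cylinder(h=6.5, r=12.3) → bbox [-2.2,-7.3,-13.5] .. [22.4,17.3,-7]
B = cube([2.3, 8.3, 8.4]) → bbox [0,0,0] .. [2.3,8.3,8.4]
lo = A.lo+B.lo = [-2.2+0, -7.3+0, -13.5+0] = [-2.200,-7.300,-13.500]
hi = A.hi+B.hi = [22.4+2.3, 17.3+8.3, -7+8.4] = [24.700,25.600,1.400]
diag = √(26.9²+32.9²+14.9²) = √2028.03 = 45.034


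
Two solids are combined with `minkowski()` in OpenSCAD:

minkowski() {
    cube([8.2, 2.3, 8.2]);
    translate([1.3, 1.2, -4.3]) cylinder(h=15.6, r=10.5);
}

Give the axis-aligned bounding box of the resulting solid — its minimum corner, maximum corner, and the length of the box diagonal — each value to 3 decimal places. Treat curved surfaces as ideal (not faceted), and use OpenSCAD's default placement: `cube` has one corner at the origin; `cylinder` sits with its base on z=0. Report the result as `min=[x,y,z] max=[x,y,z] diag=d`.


A = translate([1.3, 1.2, -4.3]) cylinder(h=15.6, r=10.5) → bbox [-9.2,-9.3,-4.3] .. [11.8,11.7,11.3]
B = cube([8.2, 2.3, 8.2]) → bbox [0,0,0] .. [8.2,2.3,8.2]
lo = A.lo+B.lo = [-9.2+0, -9.3+0, -4.3+0] = [-9.200,-9.300,-4.300]
hi = A.hi+B.hi = [11.8+8.2, 11.7+2.3, 11.3+8.2] = [20.000,14.000,19.500]
diag = √(29.2²+23.3²+23.8²) = √1961.97 = 44.294

min=[-9.200,-9.300,-4.300] max=[20.000,14.000,19.500] diag=44.294


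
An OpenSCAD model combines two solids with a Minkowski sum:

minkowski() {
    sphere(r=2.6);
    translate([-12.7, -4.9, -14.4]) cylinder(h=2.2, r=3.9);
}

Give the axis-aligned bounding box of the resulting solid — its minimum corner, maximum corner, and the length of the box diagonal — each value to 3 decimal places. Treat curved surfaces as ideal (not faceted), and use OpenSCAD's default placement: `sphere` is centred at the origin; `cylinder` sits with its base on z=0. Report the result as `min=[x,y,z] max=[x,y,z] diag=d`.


min=[-19.200,-11.400,-17.000] max=[-6.200,1.600,-9.600] diag=19.818

A = translate([-12.7, -4.9, -14.4]) cylinder(h=2.2, r=3.9) → bbox [-16.6,-8.8,-14.4] .. [-8.8,-1,-12.2]
B = sphere(r=2.6) → bbox [-2.6,-2.6,-2.6] .. [2.6,2.6,2.6]
lo = A.lo+B.lo = [-16.6-2.6, -8.8-2.6, -14.4-2.6] = [-19.200,-11.400,-17.000]
hi = A.hi+B.hi = [-8.8+2.6, -1+2.6, -12.2+2.6] = [-6.200,1.600,-9.600]
diag = √(13²+13²+7.4²) = √392.76 = 19.818


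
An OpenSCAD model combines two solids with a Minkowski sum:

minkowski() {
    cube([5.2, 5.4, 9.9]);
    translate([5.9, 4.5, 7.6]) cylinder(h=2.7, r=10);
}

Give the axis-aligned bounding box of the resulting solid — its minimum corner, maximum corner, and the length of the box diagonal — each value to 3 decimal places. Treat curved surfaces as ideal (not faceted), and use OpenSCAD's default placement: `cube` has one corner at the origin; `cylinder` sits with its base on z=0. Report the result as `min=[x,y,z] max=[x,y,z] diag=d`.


A = translate([5.9, 4.5, 7.6]) cylinder(h=2.7, r=10) → bbox [-4.1,-5.5,7.6] .. [15.9,14.5,10.3]
B = cube([5.2, 5.4, 9.9]) → bbox [0,0,0] .. [5.2,5.4,9.9]
lo = A.lo+B.lo = [-4.1+0, -5.5+0, 7.6+0] = [-4.100,-5.500,7.600]
hi = A.hi+B.hi = [15.9+5.2, 14.5+5.4, 10.3+9.9] = [21.100,19.900,20.200]
diag = √(25.2²+25.4²+12.6²) = √1438.96 = 37.934

min=[-4.100,-5.500,7.600] max=[21.100,19.900,20.200] diag=37.934


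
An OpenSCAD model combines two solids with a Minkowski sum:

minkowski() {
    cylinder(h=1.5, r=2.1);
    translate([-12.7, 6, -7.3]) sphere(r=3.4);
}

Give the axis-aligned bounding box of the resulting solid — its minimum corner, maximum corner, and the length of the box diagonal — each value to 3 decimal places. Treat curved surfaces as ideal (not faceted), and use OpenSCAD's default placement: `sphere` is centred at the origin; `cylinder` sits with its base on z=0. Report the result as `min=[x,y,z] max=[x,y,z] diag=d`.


min=[-18.200,0.500,-10.700] max=[-7.200,11.500,-2.400] diag=17.632

A = translate([-12.7, 6, -7.3]) sphere(r=3.4) → bbox [-16.1,2.6,-10.7] .. [-9.3,9.4,-3.9]
B = cylinder(h=1.5, r=2.1) → bbox [-2.1,-2.1,0] .. [2.1,2.1,1.5]
lo = A.lo+B.lo = [-16.1-2.1, 2.6-2.1, -10.7+0] = [-18.200,0.500,-10.700]
hi = A.hi+B.hi = [-9.3+2.1, 9.4+2.1, -3.9+1.5] = [-7.200,11.500,-2.400]
diag = √(11²+11²+8.3²) = √310.89 = 17.632


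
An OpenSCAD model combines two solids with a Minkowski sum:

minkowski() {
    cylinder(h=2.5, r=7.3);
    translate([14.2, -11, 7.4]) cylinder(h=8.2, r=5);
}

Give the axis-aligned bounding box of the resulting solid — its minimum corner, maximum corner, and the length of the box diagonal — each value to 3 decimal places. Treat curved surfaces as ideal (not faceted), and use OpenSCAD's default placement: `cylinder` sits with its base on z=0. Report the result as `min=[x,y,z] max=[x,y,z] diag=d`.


A = translate([14.2, -11, 7.4]) cylinder(h=8.2, r=5) → bbox [9.2,-16,7.4] .. [19.2,-6,15.6]
B = cylinder(h=2.5, r=7.3) → bbox [-7.3,-7.3,0] .. [7.3,7.3,2.5]
lo = A.lo+B.lo = [9.2-7.3, -16-7.3, 7.4+0] = [1.900,-23.300,7.400]
hi = A.hi+B.hi = [19.2+7.3, -6+7.3, 15.6+2.5] = [26.500,1.300,18.100]
diag = √(24.6²+24.6²+10.7²) = √1324.81 = 36.398

min=[1.900,-23.300,7.400] max=[26.500,1.300,18.100] diag=36.398


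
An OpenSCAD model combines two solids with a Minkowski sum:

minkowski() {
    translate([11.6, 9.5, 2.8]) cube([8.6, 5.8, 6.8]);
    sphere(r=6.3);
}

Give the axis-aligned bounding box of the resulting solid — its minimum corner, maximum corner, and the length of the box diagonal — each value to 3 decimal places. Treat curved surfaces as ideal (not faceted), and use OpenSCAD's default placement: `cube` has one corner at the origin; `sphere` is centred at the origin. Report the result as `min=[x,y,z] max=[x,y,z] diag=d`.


min=[5.300,3.200,-3.500] max=[26.500,21.600,15.900] diag=34.123

A = translate([11.6, 9.5, 2.8]) cube([8.6, 5.8, 6.8]) → bbox [11.6,9.5,2.8] .. [20.2,15.3,9.6]
B = sphere(r=6.3) → bbox [-6.3,-6.3,-6.3] .. [6.3,6.3,6.3]
lo = A.lo+B.lo = [11.6-6.3, 9.5-6.3, 2.8-6.3] = [5.300,3.200,-3.500]
hi = A.hi+B.hi = [20.2+6.3, 15.3+6.3, 9.6+6.3] = [26.500,21.600,15.900]
diag = √(21.2²+18.4²+19.4²) = √1164.36 = 34.123


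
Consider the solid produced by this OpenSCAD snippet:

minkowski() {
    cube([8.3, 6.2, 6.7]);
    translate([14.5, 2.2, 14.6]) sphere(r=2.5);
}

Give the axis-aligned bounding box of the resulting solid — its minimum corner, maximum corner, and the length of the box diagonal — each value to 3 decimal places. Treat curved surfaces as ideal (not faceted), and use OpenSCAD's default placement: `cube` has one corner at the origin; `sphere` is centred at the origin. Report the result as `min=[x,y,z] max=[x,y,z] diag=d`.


A = translate([14.5, 2.2, 14.6]) sphere(r=2.5) → bbox [12,-0.3,12.1] .. [17,4.7,17.1]
B = cube([8.3, 6.2, 6.7]) → bbox [0,0,0] .. [8.3,6.2,6.7]
lo = A.lo+B.lo = [12+0, -0.3+0, 12.1+0] = [12.000,-0.300,12.100]
hi = A.hi+B.hi = [17+8.3, 4.7+6.2, 17.1+6.7] = [25.300,10.900,23.800]
diag = √(13.3²+11.2²+11.7²) = √439.22 = 20.958

min=[12.000,-0.300,12.100] max=[25.300,10.900,23.800] diag=20.958


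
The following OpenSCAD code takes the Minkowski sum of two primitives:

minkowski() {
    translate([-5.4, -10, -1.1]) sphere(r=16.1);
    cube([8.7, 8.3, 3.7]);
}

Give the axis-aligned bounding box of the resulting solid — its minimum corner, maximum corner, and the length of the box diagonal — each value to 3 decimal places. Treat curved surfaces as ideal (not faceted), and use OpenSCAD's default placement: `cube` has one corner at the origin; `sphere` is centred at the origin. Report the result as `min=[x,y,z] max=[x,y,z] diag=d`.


A = translate([-5.4, -10, -1.1]) sphere(r=16.1) → bbox [-21.5,-26.1,-17.2] .. [10.7,6.1,15]
B = cube([8.7, 8.3, 3.7]) → bbox [0,0,0] .. [8.7,8.3,3.7]
lo = A.lo+B.lo = [-21.5+0, -26.1+0, -17.2+0] = [-21.500,-26.100,-17.200]
hi = A.hi+B.hi = [10.7+8.7, 6.1+8.3, 15+3.7] = [19.400,14.400,18.700]
diag = √(40.9²+40.5²+35.9²) = √4601.87 = 67.837

min=[-21.500,-26.100,-17.200] max=[19.400,14.400,18.700] diag=67.837


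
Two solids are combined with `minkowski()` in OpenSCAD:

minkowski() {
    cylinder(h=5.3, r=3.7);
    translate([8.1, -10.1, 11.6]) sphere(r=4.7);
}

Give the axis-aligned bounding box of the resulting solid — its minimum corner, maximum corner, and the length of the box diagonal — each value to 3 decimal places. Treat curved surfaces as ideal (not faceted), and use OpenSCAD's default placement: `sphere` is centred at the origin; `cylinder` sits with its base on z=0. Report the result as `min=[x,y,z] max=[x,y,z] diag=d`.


min=[-0.300,-18.500,6.900] max=[16.500,-1.700,21.600] diag=27.939

A = translate([8.1, -10.1, 11.6]) sphere(r=4.7) → bbox [3.4,-14.8,6.9] .. [12.8,-5.4,16.3]
B = cylinder(h=5.3, r=3.7) → bbox [-3.7,-3.7,0] .. [3.7,3.7,5.3]
lo = A.lo+B.lo = [3.4-3.7, -14.8-3.7, 6.9+0] = [-0.300,-18.500,6.900]
hi = A.hi+B.hi = [12.8+3.7, -5.4+3.7, 16.3+5.3] = [16.500,-1.700,21.600]
diag = √(16.8²+16.8²+14.7²) = √780.57 = 27.939


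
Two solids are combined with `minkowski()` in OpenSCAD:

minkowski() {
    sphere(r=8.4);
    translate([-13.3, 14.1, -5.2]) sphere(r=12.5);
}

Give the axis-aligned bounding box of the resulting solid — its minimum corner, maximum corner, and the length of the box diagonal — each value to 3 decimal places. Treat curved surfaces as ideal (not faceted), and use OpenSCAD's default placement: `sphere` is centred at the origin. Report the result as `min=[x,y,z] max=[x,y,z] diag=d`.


A = translate([-13.3, 14.1, -5.2]) sphere(r=12.5) → bbox [-25.8,1.6,-17.7] .. [-0.8,26.6,7.3]
B = sphere(r=8.4) → bbox [-8.4,-8.4,-8.4] .. [8.4,8.4,8.4]
lo = A.lo+B.lo = [-25.8-8.4, 1.6-8.4, -17.7-8.4] = [-34.200,-6.800,-26.100]
hi = A.hi+B.hi = [-0.8+8.4, 26.6+8.4, 7.3+8.4] = [7.600,35.000,15.700]
diag = √(41.8²+41.8²+41.8²) = √5241.72 = 72.400

min=[-34.200,-6.800,-26.100] max=[7.600,35.000,15.700] diag=72.400


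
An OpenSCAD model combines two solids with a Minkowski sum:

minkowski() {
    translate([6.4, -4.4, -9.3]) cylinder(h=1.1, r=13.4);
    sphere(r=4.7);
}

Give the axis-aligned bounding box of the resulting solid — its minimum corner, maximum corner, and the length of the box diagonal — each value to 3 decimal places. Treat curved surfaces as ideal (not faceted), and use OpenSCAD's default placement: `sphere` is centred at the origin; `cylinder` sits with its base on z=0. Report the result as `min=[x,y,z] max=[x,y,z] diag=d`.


min=[-11.700,-22.500,-14.000] max=[24.500,13.700,-3.500] diag=52.260

A = translate([6.4, -4.4, -9.3]) cylinder(h=1.1, r=13.4) → bbox [-7,-17.8,-9.3] .. [19.8,9,-8.2]
B = sphere(r=4.7) → bbox [-4.7,-4.7,-4.7] .. [4.7,4.7,4.7]
lo = A.lo+B.lo = [-7-4.7, -17.8-4.7, -9.3-4.7] = [-11.700,-22.500,-14.000]
hi = A.hi+B.hi = [19.8+4.7, 9+4.7, -8.2+4.7] = [24.500,13.700,-3.500]
diag = √(36.2²+36.2²+10.5²) = √2731.13 = 52.260


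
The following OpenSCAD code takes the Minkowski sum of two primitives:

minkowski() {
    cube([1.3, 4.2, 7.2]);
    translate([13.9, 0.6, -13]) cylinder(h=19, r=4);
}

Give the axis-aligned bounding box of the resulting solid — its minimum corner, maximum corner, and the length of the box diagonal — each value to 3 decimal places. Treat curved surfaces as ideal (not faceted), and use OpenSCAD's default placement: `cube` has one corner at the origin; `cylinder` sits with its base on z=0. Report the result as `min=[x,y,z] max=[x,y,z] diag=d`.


min=[9.900,-3.400,-13.000] max=[19.200,8.800,13.200] diag=30.361

A = translate([13.9, 0.6, -13]) cylinder(h=19, r=4) → bbox [9.9,-3.4,-13] .. [17.9,4.6,6]
B = cube([1.3, 4.2, 7.2]) → bbox [0,0,0] .. [1.3,4.2,7.2]
lo = A.lo+B.lo = [9.9+0, -3.4+0, -13+0] = [9.900,-3.400,-13.000]
hi = A.hi+B.hi = [17.9+1.3, 4.6+4.2, 6+7.2] = [19.200,8.800,13.200]
diag = √(9.3²+12.2²+26.2²) = √921.77 = 30.361


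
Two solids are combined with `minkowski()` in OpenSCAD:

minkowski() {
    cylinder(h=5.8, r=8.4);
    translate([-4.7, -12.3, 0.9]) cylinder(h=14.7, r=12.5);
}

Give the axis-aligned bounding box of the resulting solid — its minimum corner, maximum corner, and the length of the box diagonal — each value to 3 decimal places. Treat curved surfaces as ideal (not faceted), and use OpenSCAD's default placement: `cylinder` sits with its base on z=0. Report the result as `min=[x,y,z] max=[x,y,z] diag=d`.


A = translate([-4.7, -12.3, 0.9]) cylinder(h=14.7, r=12.5) → bbox [-17.2,-24.8,0.9] .. [7.8,0.2,15.6]
B = cylinder(h=5.8, r=8.4) → bbox [-8.4,-8.4,0] .. [8.4,8.4,5.8]
lo = A.lo+B.lo = [-17.2-8.4, -24.8-8.4, 0.9+0] = [-25.600,-33.200,0.900]
hi = A.hi+B.hi = [7.8+8.4, 0.2+8.4, 15.6+5.8] = [16.200,8.600,21.400]
diag = √(41.8²+41.8²+20.5²) = √3914.73 = 62.568

min=[-25.600,-33.200,0.900] max=[16.200,8.600,21.400] diag=62.568


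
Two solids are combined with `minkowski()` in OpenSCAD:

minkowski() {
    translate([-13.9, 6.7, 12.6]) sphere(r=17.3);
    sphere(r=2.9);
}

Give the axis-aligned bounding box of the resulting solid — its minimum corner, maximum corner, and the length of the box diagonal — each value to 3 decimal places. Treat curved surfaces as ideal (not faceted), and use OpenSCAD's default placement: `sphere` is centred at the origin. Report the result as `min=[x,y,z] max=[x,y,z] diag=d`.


min=[-34.100,-13.500,-7.600] max=[6.300,26.900,32.800] diag=69.975

A = translate([-13.9, 6.7, 12.6]) sphere(r=17.3) → bbox [-31.2,-10.6,-4.7] .. [3.4,24,29.9]
B = sphere(r=2.9) → bbox [-2.9,-2.9,-2.9] .. [2.9,2.9,2.9]
lo = A.lo+B.lo = [-31.2-2.9, -10.6-2.9, -4.7-2.9] = [-34.100,-13.500,-7.600]
hi = A.hi+B.hi = [3.4+2.9, 24+2.9, 29.9+2.9] = [6.300,26.900,32.800]
diag = √(40.4²+40.4²+40.4²) = √4896.48 = 69.975


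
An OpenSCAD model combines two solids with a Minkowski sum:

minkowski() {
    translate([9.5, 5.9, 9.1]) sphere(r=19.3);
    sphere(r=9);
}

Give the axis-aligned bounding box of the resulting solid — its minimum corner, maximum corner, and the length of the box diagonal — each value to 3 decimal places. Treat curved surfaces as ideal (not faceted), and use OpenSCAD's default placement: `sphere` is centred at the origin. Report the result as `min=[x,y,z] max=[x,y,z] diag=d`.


A = translate([9.5, 5.9, 9.1]) sphere(r=19.3) → bbox [-9.8,-13.4,-10.2] .. [28.8,25.2,28.4]
B = sphere(r=9) → bbox [-9,-9,-9] .. [9,9,9]
lo = A.lo+B.lo = [-9.8-9, -13.4-9, -10.2-9] = [-18.800,-22.400,-19.200]
hi = A.hi+B.hi = [28.8+9, 25.2+9, 28.4+9] = [37.800,34.200,37.400]
diag = √(56.6²+56.6²+56.6²) = √9610.68 = 98.034

min=[-18.800,-22.400,-19.200] max=[37.800,34.200,37.400] diag=98.034


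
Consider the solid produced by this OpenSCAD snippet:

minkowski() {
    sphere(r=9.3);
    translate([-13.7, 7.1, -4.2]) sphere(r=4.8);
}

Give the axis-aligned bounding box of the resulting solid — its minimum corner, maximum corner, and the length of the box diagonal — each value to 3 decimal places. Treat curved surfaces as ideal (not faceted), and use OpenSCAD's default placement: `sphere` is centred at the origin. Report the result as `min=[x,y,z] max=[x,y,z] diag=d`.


A = translate([-13.7, 7.1, -4.2]) sphere(r=4.8) → bbox [-18.5,2.3,-9] .. [-8.9,11.9,0.6]
B = sphere(r=9.3) → bbox [-9.3,-9.3,-9.3] .. [9.3,9.3,9.3]
lo = A.lo+B.lo = [-18.5-9.3, 2.3-9.3, -9-9.3] = [-27.800,-7.000,-18.300]
hi = A.hi+B.hi = [-8.9+9.3, 11.9+9.3, 0.6+9.3] = [0.400,21.200,9.900]
diag = √(28.2²+28.2²+28.2²) = √2385.72 = 48.844

min=[-27.800,-7.000,-18.300] max=[0.400,21.200,9.900] diag=48.844


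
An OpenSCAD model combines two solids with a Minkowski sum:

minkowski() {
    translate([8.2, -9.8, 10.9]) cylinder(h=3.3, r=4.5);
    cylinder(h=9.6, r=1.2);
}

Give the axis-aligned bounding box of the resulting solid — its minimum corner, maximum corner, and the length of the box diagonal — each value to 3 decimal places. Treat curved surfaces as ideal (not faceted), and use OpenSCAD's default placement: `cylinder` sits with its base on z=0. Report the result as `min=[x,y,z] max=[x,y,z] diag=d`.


A = translate([8.2, -9.8, 10.9]) cylinder(h=3.3, r=4.5) → bbox [3.7,-14.3,10.9] .. [12.7,-5.3,14.2]
B = cylinder(h=9.6, r=1.2) → bbox [-1.2,-1.2,0] .. [1.2,1.2,9.6]
lo = A.lo+B.lo = [3.7-1.2, -14.3-1.2, 10.9+0] = [2.500,-15.500,10.900]
hi = A.hi+B.hi = [12.7+1.2, -5.3+1.2, 14.2+9.6] = [13.900,-4.100,23.800]
diag = √(11.4²+11.4²+12.9²) = √426.33 = 20.648

min=[2.500,-15.500,10.900] max=[13.900,-4.100,23.800] diag=20.648


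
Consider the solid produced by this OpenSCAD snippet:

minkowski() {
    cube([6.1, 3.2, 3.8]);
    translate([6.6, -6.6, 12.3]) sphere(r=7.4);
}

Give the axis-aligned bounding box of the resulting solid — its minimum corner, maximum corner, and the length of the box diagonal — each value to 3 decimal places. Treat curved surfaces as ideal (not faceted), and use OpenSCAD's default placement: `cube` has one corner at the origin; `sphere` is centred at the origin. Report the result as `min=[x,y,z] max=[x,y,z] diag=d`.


min=[-0.800,-14.000,4.900] max=[20.100,4.000,23.500] diag=33.268

A = translate([6.6, -6.6, 12.3]) sphere(r=7.4) → bbox [-0.8,-14,4.9] .. [14,0.8,19.7]
B = cube([6.1, 3.2, 3.8]) → bbox [0,0,0] .. [6.1,3.2,3.8]
lo = A.lo+B.lo = [-0.8+0, -14+0, 4.9+0] = [-0.800,-14.000,4.900]
hi = A.hi+B.hi = [14+6.1, 0.8+3.2, 19.7+3.8] = [20.100,4.000,23.500]
diag = √(20.9²+18²+18.6²) = √1106.77 = 33.268


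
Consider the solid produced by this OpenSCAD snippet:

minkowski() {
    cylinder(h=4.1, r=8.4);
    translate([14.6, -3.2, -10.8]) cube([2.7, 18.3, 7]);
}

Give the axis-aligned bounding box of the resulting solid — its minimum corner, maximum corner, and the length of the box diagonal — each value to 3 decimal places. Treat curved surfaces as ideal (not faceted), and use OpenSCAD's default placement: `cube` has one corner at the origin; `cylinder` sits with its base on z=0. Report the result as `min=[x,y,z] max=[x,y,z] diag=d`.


min=[6.200,-11.600,-10.800] max=[25.700,23.500,0.300] diag=41.659

A = translate([14.6, -3.2, -10.8]) cube([2.7, 18.3, 7]) → bbox [14.6,-3.2,-10.8] .. [17.3,15.1,-3.8]
B = cylinder(h=4.1, r=8.4) → bbox [-8.4,-8.4,0] .. [8.4,8.4,4.1]
lo = A.lo+B.lo = [14.6-8.4, -3.2-8.4, -10.8+0] = [6.200,-11.600,-10.800]
hi = A.hi+B.hi = [17.3+8.4, 15.1+8.4, -3.8+4.1] = [25.700,23.500,0.300]
diag = √(19.5²+35.1²+11.1²) = √1735.47 = 41.659


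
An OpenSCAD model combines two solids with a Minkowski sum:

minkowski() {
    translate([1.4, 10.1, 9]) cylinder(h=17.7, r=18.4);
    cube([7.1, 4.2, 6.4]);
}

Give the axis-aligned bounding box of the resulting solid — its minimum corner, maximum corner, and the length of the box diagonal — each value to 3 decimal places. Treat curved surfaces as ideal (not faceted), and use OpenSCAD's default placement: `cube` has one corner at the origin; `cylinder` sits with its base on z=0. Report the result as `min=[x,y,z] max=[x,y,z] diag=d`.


A = translate([1.4, 10.1, 9]) cylinder(h=17.7, r=18.4) → bbox [-17,-8.3,9] .. [19.8,28.5,26.7]
B = cube([7.1, 4.2, 6.4]) → bbox [0,0,0] .. [7.1,4.2,6.4]
lo = A.lo+B.lo = [-17+0, -8.3+0, 9+0] = [-17.000,-8.300,9.000]
hi = A.hi+B.hi = [19.8+7.1, 28.5+4.2, 26.7+6.4] = [26.900,32.700,33.100]
diag = √(43.9²+41²+24.1²) = √4189.02 = 64.723

min=[-17.000,-8.300,9.000] max=[26.900,32.700,33.100] diag=64.723


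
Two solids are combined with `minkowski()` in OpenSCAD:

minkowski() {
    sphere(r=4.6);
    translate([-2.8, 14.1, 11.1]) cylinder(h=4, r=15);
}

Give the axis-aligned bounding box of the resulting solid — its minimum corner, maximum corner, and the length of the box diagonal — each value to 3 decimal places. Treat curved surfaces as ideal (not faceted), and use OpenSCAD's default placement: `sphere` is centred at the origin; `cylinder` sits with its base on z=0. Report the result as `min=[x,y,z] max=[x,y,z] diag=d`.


min=[-22.400,-5.500,6.500] max=[16.800,33.700,19.700] diag=56.987

A = translate([-2.8, 14.1, 11.1]) cylinder(h=4, r=15) → bbox [-17.8,-0.9,11.1] .. [12.2,29.1,15.1]
B = sphere(r=4.6) → bbox [-4.6,-4.6,-4.6] .. [4.6,4.6,4.6]
lo = A.lo+B.lo = [-17.8-4.6, -0.9-4.6, 11.1-4.6] = [-22.400,-5.500,6.500]
hi = A.hi+B.hi = [12.2+4.6, 29.1+4.6, 15.1+4.6] = [16.800,33.700,19.700]
diag = √(39.2²+39.2²+13.2²) = √3247.52 = 56.987
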